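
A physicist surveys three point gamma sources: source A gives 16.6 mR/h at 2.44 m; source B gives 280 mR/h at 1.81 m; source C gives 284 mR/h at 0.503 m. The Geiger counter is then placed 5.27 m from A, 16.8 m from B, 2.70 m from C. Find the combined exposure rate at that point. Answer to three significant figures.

16.7 mR/h

By superposition, sum each source's inverse-square contribution:
A: 16.6 × (2.44/5.27)² = 3.558 mR/h
B: 280 × (1.81/16.8)² = 3.250 mR/h
C: 284 × (0.503/2.70)² = 9.857 mR/h
Total = 3.558 + 3.250 + 9.857 = 16.66 mR/h.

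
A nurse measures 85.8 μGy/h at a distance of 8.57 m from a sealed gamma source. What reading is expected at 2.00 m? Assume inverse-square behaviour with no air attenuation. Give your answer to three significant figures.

1580 μGy/h

Applying the 1/r² law, the rate at 2.00 m is
85.8 × (8.57/2.00)² = 85.8 × 18.36 = 1575 μGy/h.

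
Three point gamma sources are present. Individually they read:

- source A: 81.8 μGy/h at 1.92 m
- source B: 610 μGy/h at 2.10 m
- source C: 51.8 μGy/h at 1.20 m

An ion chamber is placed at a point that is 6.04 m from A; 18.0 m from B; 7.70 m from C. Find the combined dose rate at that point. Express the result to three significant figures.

By superposition, sum each source's inverse-square contribution:
A: 81.8 × (1.92/6.04)² = 8.266 μGy/h
B: 610 × (2.10/18.0)² = 8.303 μGy/h
C: 51.8 × (1.20/7.70)² = 1.258 μGy/h
Total = 8.266 + 8.303 + 1.258 = 17.83 μGy/h.

17.8 μGy/h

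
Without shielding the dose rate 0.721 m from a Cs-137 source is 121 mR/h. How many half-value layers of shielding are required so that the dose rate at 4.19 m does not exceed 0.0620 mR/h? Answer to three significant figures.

At 4.19 m, distance alone gives 121 × (0.721/4.19)² = 121 × 0.02961 = 3.583 mR/h.
Further attenuation needed: 3.583/0.0620 = 57.79.
n = log₂(57.79) = 5.853 half-value layers.

5.85 half-value layers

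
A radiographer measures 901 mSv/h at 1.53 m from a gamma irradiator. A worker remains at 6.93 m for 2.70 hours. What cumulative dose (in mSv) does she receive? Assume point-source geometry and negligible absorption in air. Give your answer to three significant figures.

Using I₁d₁² = I₂d₂², rate at 6.93 m:
901 × (1.53/6.93)² = 901 × 0.04874 = 43.91 mSv/h.
Dose = rate × time = 43.91 mSv/h × 2.700 h = 118.6 mSv.

119 mSv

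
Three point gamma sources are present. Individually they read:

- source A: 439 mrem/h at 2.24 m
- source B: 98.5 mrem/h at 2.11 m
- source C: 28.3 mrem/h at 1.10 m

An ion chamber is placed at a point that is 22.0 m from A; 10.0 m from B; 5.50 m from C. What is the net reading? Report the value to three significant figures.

By superposition, sum each source's inverse-square contribution:
A: 439 × (2.24/22.0)² = 4.551 mrem/h
B: 98.5 × (2.11/10.0)² = 4.385 mrem/h
C: 28.3 × (1.10/5.50)² = 1.132 mrem/h
Total = 4.551 + 4.385 + 1.132 = 10.07 mrem/h.

10.1 mrem/h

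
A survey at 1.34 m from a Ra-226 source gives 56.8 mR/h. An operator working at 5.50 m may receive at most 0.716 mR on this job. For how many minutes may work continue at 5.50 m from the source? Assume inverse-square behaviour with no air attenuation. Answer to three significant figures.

12.7 min

Intensity scales as (d₁/d₂)², so rate at 5.50 m:
(1.34/5.50)² = 0.05936, so 56.8 × 0.05936 = 3.372 mR/h.
Stay time = 0.716 mR ÷ 3.372 mR/h = 0.2123 h = 12.74 min.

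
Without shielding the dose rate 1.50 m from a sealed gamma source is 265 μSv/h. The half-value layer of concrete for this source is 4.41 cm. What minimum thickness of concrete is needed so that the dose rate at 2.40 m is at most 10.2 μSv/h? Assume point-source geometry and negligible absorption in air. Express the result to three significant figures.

14.7 cm

At 2.40 m, distance alone gives 265 × (1.50/2.40)² = 265 × 0.3906 = 103.5 μSv/h.
Further attenuation needed: 103.5/10.2 = 10.15.
n = log₂(10.15) = 3.343 half-value layers.
Thickness = 3.343 × 4.41 cm = 14.74 cm.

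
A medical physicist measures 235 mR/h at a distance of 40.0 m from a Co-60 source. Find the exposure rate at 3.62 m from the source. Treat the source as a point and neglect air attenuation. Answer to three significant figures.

28700 mR/h

Using I₁d₁² = I₂d₂², the rate at 3.62 m is
(40.0/3.62)² = 122.1, so 235 × 122.1 = 28690 mR/h.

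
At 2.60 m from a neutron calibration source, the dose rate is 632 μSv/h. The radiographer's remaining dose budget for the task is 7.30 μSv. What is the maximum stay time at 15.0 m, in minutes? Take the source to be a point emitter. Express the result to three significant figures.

23.1 min

By the inverse-square law, rate at 15.0 m:
(2.60/15.0)² = 0.03004, so 632 × 0.03004 = 18.99 μSv/h.
Stay time = 7.30 μSv ÷ 18.99 μSv/h = 0.3844 h = 23.06 min.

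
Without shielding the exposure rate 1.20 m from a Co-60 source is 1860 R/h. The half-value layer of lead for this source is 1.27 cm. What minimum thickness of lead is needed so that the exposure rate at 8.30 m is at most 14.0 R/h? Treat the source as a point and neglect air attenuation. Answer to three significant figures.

1.87 cm

At 8.30 m, distance alone gives 1860 × (1.20/8.30)² = 1860 × 0.02090 = 38.87 R/h.
Further attenuation needed: 38.87/14.0 = 2.776.
n = log₂(2.776) = 1.473 half-value layers.
Thickness = 1.473 × 1.27 cm = 1.871 cm.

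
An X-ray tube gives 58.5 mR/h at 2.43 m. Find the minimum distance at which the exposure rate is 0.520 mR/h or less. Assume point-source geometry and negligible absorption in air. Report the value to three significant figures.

25.8 m

Intensity scales as (d₁/d₂)², so d₂ = d₁·√(I₁/I₂).
I₁/I₂ = 58.5/0.520 = 112.5, so d₂ = 2.43 × √112.5 = 25.77 m.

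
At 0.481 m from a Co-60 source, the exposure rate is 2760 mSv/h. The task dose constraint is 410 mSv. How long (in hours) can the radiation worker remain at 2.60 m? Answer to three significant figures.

Intensity scales as (d₁/d₂)², so rate at 2.60 m:
(0.481/2.60)² = 0.03422, so 2760 × 0.03422 = 94.45 mSv/h.
Stay time = 410 mSv ÷ 94.45 mSv/h = 4.341 h.

4.34 h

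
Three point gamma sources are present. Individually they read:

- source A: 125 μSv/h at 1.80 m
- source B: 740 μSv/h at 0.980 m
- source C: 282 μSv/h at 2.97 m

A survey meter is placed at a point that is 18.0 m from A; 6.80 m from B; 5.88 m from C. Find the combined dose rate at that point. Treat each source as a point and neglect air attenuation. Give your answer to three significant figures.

88.6 μSv/h

Each source contributes Iᵢ·(dᵢ/rᵢ)²; contributions add.
A: 125 × (1.80/18.0)² = 1.250 μSv/h
B: 740 × (0.980/6.80)² = 15.37 μSv/h
C: 282 × (2.97/5.88)² = 71.95 μSv/h
Total = 1.250 + 15.37 + 71.95 = 88.57 μSv/h.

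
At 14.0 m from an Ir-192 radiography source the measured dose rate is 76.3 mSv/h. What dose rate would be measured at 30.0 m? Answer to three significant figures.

Intensity scales as (d₁/d₂)², so scaling from 14.0 m to 30.0 m:
76.3 × (14.0/30.0)² = 76.3 × 0.2178 = 16.62 mSv/h.

16.6 mSv/h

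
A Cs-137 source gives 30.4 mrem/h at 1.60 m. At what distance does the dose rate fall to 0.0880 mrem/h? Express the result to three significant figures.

29.7 m

Applying the 1/r² law, d₂ = d₁·√(I₁/I₂).
I₁/I₂ = 30.4/0.0880 = 345.5, so d₂ = 1.60 × √345.5 = 29.74 m.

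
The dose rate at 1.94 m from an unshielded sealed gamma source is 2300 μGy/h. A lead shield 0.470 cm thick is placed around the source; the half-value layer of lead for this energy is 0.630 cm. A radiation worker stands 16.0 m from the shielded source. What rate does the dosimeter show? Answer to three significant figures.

Distance alone: 2300 × (1.94/16.0)² = 2300 × 0.01470 = 33.81 μGy/h.
Shield: 0.470/0.630 = 0.7460 half-value layers → attenuation 2^(−0.7460) = 0.5963.
Combined: 33.81 × 0.5963 = 20.16 μGy/h.

20.2 μGy/h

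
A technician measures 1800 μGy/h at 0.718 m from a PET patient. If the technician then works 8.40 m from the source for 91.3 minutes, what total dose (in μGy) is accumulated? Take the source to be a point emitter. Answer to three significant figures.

20.0 μGy

Applying the 1/r² law, rate at 8.40 m:
(0.718/8.40)² = 0.007306, so 1800 × 0.007306 = 13.15 μGy/h.
Dose = rate × time = 13.15 μGy/h × 1.522 h = 20.01 μGy.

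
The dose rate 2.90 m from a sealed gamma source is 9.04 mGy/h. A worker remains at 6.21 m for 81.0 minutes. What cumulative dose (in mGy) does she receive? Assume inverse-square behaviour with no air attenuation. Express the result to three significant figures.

Since intensity falls as 1/r², rate at 6.21 m:
(2.90/6.21)² = 0.2181, so 9.04 × 0.2181 = 1.972 mGy/h.
Dose = rate × time = 1.972 mGy/h × 1.350 h = 2.662 mGy.

2.66 mGy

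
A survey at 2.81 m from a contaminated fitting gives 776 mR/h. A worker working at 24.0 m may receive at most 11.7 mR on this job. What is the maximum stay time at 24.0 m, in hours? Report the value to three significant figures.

1.10 h

Since intensity falls as 1/r², rate at 24.0 m:
776 × (2.81/24.0)² = 776 × 0.01371 = 10.64 mR/h.
Stay time = 11.7 mR ÷ 10.64 mR/h = 1.100 h.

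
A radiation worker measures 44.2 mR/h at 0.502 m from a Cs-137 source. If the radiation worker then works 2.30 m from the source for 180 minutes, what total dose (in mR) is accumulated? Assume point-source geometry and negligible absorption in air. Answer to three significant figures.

6.32 mR

By the inverse-square law, rate at 2.30 m:
(0.502/2.30)² = 0.04764, so 44.2 × 0.04764 = 2.106 mR/h.
Dose = rate × time = 2.106 mR/h × 3.000 h = 6.318 mR.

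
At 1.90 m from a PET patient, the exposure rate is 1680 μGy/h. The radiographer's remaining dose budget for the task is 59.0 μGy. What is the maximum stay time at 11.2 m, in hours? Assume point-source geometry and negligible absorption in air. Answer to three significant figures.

1.22 h

By the inverse-square law, rate at 11.2 m:
1680 × (1.90/11.2)² = 1680 × 0.02878 = 48.35 μGy/h.
Stay time = 59.0 μGy ÷ 48.35 μGy/h = 1.220 h.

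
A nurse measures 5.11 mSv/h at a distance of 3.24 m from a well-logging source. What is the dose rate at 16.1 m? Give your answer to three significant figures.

Intensity scales as (d₁/d₂)², so the rate at 16.1 m is
5.11 × (3.24/16.1)² = 5.11 × 0.04050 = 0.2070 mSv/h.

0.207 mSv/h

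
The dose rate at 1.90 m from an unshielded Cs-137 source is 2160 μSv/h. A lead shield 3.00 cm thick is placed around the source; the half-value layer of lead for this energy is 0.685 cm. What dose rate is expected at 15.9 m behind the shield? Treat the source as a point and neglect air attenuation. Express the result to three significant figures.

1.48 μSv/h

Distance alone: (1.90/15.9)² = 0.01428, so 2160 × 0.01428 = 30.84 μSv/h.
Shield: 3.00/0.685 = 4.380 half-value layers → attenuation 2^(−4.380) = 0.04803.
Combined: 30.84 × 0.04803 = 1.481 μSv/h.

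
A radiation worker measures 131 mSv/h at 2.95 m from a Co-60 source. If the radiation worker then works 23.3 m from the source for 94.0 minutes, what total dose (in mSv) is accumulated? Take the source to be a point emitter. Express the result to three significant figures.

By the inverse-square law, rate at 23.3 m:
131 × (2.95/23.3)² = 131 × 0.01603 = 2.100 mSv/h.
Dose = rate × time = 2.100 mSv/h × 1.567 h = 3.291 mSv.

3.29 mSv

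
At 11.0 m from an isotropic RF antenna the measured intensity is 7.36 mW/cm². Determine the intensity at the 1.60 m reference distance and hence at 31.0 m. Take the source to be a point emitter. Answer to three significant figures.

By the inverse-square law,
At 1.60 m: 7.36 × (11.0/1.60)² = 7.36 × 47.27 = 347.9 mW/cm²
At 31.0 m: (1.60/31.0)² = 0.002664, so 347.9 × 0.002664 = 0.9268 mW/cm².

348 mW/cm²; 0.927 mW/cm²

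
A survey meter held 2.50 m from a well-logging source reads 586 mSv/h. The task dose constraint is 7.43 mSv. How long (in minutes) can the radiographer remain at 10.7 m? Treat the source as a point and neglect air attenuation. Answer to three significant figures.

Intensity scales as (d₁/d₂)², so rate at 10.7 m:
586 × (2.50/10.7)² = 586 × 0.05459 = 31.99 mSv/h.
Stay time = 7.43 mSv ÷ 31.99 mSv/h = 0.2323 h = 13.94 min.

13.9 min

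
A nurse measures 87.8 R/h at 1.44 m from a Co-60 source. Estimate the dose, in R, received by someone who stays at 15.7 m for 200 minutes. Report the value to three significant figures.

Using I₁d₁² = I₂d₂², rate at 15.7 m:
87.8 × (1.44/15.7)² = 87.8 × 0.008413 = 0.7387 R/h.
Dose = rate × time = 0.7387 R/h × 3.333 h = 2.462 R.

2.46 R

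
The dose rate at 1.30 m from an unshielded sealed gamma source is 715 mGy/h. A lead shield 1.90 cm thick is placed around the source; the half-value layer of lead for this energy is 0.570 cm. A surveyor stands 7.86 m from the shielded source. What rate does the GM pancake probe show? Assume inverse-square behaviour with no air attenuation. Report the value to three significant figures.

1.94 mGy/h

Distance alone: 715 × (1.30/7.86)² = 715 × 0.02736 = 19.56 mGy/h.
Shield: 1.90/0.570 = 3.333 half-value layers → attenuation 2^(−3.333) = 0.09924.
Combined: 19.56 × 0.09924 = 1.941 mGy/h.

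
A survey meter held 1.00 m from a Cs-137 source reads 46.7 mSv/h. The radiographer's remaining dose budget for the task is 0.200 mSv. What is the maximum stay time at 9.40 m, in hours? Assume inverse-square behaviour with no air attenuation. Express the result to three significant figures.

0.378 h

By the inverse-square law, rate at 9.40 m:
46.7 × (1.00/9.40)² = 46.7 × 0.01132 = 0.5286 mSv/h.
Stay time = 0.200 mSv ÷ 0.5286 mSv/h = 0.3784 h.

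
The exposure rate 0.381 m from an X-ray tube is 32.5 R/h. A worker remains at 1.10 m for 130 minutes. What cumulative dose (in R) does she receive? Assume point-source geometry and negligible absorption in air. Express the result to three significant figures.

8.45 R

By the inverse-square law, rate at 1.10 m:
(0.381/1.10)² = 0.1200, so 32.5 × 0.1200 = 3.900 R/h.
Dose = rate × time = 3.900 R/h × 2.167 h = 8.451 R.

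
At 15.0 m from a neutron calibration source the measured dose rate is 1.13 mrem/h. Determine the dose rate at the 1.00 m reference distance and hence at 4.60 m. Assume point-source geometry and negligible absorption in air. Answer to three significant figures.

254 mrem/h; 12.0 mrem/h

By the inverse-square law,
At 1.00 m: 1.13 × (15.0/1.00)² = 1.13 × 225.0 = 254.2 mrem/h
At 4.60 m: 254.2 × (1.00/4.60)² = 254.2 × 0.04726 = 12.01 mrem/h.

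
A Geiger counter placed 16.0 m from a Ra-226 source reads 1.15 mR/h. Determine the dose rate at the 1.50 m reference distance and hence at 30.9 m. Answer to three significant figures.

By the inverse-square law,
At 1.50 m: 1.15 × (16.0/1.50)² = 1.15 × 113.8 = 130.9 mR/h
At 30.9 m: 130.9 × (1.50/30.9)² = 130.9 × 0.002356 = 0.3084 mR/h.

131 mR/h; 0.308 mR/h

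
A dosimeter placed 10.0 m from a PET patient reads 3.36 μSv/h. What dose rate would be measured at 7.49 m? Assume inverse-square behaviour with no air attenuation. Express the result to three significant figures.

By the inverse-square law, scaling from 10.0 m to 7.49 m:
3.36 × (10.0/7.49)² = 3.36 × 1.783 = 5.991 μSv/h.

5.99 μSv/h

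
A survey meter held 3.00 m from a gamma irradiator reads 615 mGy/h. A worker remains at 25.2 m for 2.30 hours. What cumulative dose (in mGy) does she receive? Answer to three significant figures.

20.0 mGy

By the inverse-square law, rate at 25.2 m:
615 × (3.00/25.2)² = 615 × 0.01417 = 8.715 mGy/h.
Dose = rate × time = 8.715 mGy/h × 2.300 h = 20.04 mGy.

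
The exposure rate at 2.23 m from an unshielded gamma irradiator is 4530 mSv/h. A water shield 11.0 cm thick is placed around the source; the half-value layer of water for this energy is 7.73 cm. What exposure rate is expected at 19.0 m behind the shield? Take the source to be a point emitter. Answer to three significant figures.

Distance alone: (2.23/19.0)² = 0.01378, so 4530 × 0.01378 = 62.42 mSv/h.
Shield: 11.0/7.73 = 1.423 half-value layers → attenuation 2^(−1.423) = 0.3729.
Combined: 62.42 × 0.3729 = 23.28 mSv/h.

23.3 mSv/h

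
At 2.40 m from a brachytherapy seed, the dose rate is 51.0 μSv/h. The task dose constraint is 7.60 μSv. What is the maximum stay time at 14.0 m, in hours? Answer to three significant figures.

5.07 h

By the inverse-square law, rate at 14.0 m:
51.0 × (2.40/14.0)² = 51.0 × 0.02939 = 1.499 μSv/h.
Stay time = 7.60 μSv ÷ 1.499 μSv/h = 5.070 h.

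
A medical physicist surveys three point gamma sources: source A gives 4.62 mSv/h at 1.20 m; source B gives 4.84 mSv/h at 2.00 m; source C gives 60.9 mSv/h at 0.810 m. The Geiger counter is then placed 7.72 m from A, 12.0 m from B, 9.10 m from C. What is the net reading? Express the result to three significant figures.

0.729 mSv/h

Each source contributes Iᵢ·(dᵢ/rᵢ)²; contributions add.
A: 4.62 × (1.20/7.72)² = 0.1116 mSv/h
B: 4.84 × (2.00/12.0)² = 0.1344 mSv/h
C: 60.9 × (0.810/9.10)² = 0.4825 mSv/h
Total = 0.1116 + 0.1344 + 0.4825 = 0.7285 mSv/h.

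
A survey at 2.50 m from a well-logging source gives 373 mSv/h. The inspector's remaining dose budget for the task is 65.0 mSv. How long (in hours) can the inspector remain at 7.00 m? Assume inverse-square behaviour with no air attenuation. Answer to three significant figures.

Using I₁d₁² = I₂d₂², rate at 7.00 m:
(2.50/7.00)² = 0.1276, so 373 × 0.1276 = 47.59 mSv/h.
Stay time = 65.0 mSv ÷ 47.59 mSv/h = 1.366 h.

1.37 h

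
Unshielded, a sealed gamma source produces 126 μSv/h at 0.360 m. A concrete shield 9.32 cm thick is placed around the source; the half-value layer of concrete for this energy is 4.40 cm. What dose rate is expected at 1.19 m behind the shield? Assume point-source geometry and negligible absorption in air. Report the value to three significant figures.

2.66 μSv/h

Distance alone: (0.360/1.19)² = 0.09152, so 126 × 0.09152 = 11.53 μSv/h.
Shield: 9.32/4.40 = 2.118 half-value layers → attenuation 2^(−2.118) = 0.2304.
Combined: 11.53 × 0.2304 = 2.657 μSv/h.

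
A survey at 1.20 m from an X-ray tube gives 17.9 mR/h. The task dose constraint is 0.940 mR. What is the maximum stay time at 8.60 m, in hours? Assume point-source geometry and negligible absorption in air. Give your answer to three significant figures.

By the inverse-square law, rate at 8.60 m:
17.9 × (1.20/8.60)² = 17.9 × 0.01947 = 0.3485 mR/h.
Stay time = 0.940 mR ÷ 0.3485 mR/h = 2.697 h.

2.70 h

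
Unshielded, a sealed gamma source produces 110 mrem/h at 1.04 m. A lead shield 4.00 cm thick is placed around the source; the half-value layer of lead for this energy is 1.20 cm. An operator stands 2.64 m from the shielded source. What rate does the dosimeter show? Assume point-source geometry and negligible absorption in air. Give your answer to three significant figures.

1.69 mrem/h

Distance alone: (1.04/2.64)² = 0.1552, so 110 × 0.1552 = 17.07 mrem/h.
Shield: 4.00/1.20 = 3.333 half-value layers → attenuation 2^(−3.333) = 0.09924.
Combined: 17.07 × 0.09924 = 1.694 mrem/h.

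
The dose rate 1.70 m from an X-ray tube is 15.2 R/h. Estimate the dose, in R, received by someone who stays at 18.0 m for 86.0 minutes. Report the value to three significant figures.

Since intensity falls as 1/r², rate at 18.0 m:
(1.70/18.0)² = 0.008920, so 15.2 × 0.008920 = 0.1356 R/h.
Dose = rate × time = 0.1356 R/h × 1.433 h = 0.1943 R.

0.194 R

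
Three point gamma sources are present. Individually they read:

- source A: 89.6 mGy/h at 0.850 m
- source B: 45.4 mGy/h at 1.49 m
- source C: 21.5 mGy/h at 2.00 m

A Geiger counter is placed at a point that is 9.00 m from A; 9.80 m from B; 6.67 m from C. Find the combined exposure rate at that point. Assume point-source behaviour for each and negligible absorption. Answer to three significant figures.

By superposition, sum each source's inverse-square contribution:
A: 89.6 × (0.850/9.00)² = 0.7992 mGy/h
B: 45.4 × (1.49/9.80)² = 1.049 mGy/h
C: 21.5 × (2.00/6.67)² = 1.933 mGy/h
Total = 0.7992 + 1.049 + 1.933 = 3.781 mGy/h.

3.78 mGy/h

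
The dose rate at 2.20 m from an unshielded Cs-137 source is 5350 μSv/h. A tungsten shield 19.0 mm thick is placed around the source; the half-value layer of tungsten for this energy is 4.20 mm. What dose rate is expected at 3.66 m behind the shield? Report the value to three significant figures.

84.0 μSv/h

Distance alone: 5350 × (2.20/3.66)² = 5350 × 0.3613 = 1933 μSv/h.
Shield: 19.0/4.20 = 4.524 half-value layers → attenuation 2^(−4.524) = 0.04347.
Combined: 1933 × 0.04347 = 84.03 μSv/h.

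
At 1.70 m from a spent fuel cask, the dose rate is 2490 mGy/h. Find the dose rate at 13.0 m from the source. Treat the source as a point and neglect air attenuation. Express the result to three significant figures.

Intensity scales as (d₁/d₂)², so the rate at 13.0 m is
2490 × (1.70/13.0)² = 2490 × 0.01710 = 42.58 mGy/h.

42.6 mGy/h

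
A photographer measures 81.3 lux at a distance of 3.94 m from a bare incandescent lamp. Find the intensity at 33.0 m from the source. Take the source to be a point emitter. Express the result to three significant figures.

1.16 lux

Intensity scales as (d₁/d₂)², so the rate at 33.0 m is
81.3 × (3.94/33.0)² = 81.3 × 0.01425 = 1.159 lux.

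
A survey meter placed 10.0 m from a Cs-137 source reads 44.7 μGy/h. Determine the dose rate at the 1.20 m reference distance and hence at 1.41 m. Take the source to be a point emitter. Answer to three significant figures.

Since intensity falls as 1/r²,
At 1.20 m: 44.7 × (10.0/1.20)² = 44.7 × 69.44 = 3104 μGy/h
At 1.41 m: (1.20/1.41)² = 0.7243, so 3104 × 0.7243 = 2248 μGy/h.

3100 μGy/h; 2250 μGy/h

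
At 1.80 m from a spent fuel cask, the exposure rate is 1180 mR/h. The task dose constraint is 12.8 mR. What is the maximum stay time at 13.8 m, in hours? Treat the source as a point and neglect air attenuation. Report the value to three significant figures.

Applying the 1/r² law, rate at 13.8 m:
(1.80/13.8)² = 0.01701, so 1180 × 0.01701 = 20.07 mR/h.
Stay time = 12.8 mR ÷ 20.07 mR/h = 0.6378 h.

0.638 h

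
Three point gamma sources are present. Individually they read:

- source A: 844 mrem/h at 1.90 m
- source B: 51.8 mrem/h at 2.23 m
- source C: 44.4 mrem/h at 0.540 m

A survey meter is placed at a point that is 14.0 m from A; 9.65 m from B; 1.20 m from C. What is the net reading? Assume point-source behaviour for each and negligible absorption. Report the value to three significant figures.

27.3 mrem/h

By superposition, sum each source's inverse-square contribution:
A: 844 × (1.90/14.0)² = 15.55 mrem/h
B: 51.8 × (2.23/9.65)² = 2.766 mrem/h
C: 44.4 × (0.540/1.20)² = 8.991 mrem/h
Total = 15.55 + 2.766 + 8.991 = 27.31 mrem/h.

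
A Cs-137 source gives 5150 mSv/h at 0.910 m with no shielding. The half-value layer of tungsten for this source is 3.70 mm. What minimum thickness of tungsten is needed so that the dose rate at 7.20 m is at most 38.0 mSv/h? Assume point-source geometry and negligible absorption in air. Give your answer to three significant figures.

At 7.20 m, distance alone gives (0.910/7.20)² = 0.01597, so 5150 × 0.01597 = 82.25 mSv/h.
Further attenuation needed: 82.25/38.0 = 2.164.
n = log₂(2.164) = 1.114 half-value layers.
Thickness = 1.114 × 3.70 mm = 4.122 mm.

4.12 mm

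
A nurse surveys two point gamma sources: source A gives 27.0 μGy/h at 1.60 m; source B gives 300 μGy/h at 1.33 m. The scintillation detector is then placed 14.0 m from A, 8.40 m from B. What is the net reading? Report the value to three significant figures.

Each source contributes Iᵢ·(dᵢ/rᵢ)²; contributions add.
A: 27.0 × (1.60/14.0)² = 0.3527 μGy/h
B: 300 × (1.33/8.40)² = 7.521 μGy/h
Total = 0.3527 + 7.521 = 7.874 μGy/h.

7.87 μGy/h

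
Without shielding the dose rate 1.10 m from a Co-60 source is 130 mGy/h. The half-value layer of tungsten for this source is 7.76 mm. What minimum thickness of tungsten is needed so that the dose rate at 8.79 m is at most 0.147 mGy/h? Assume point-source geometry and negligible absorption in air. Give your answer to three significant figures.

At 8.79 m, distance alone gives (1.10/8.79)² = 0.01566, so 130 × 0.01566 = 2.036 mGy/h.
Further attenuation needed: 2.036/0.147 = 13.85.
n = log₂(13.85) = 3.792 half-value layers.
Thickness = 3.792 × 7.76 mm = 29.43 mm.

29.4 mm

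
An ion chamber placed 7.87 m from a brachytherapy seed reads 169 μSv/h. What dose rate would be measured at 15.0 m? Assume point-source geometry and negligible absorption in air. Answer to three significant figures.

46.5 μSv/h

Intensity scales as (d₁/d₂)², so scaling from 7.87 m to 15.0 m:
169 × (7.87/15.0)² = 169 × 0.2753 = 46.53 μSv/h.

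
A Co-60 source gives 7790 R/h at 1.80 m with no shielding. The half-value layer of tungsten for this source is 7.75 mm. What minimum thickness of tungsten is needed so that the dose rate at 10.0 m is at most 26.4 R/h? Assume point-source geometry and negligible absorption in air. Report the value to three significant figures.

At 10.0 m, distance alone gives (1.80/10.0)² = 0.03240, so 7790 × 0.03240 = 252.4 R/h.
Further attenuation needed: 252.4/26.4 = 9.561.
n = log₂(9.561) = 3.257 half-value layers.
Thickness = 3.257 × 7.75 mm = 25.24 mm.

25.2 mm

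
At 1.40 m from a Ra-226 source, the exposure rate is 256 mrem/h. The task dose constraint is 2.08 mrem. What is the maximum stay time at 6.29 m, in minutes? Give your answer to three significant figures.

Applying the 1/r² law, rate at 6.29 m:
256 × (1.40/6.29)² = 256 × 0.04954 = 12.68 mrem/h.
Stay time = 2.08 mrem ÷ 12.68 mrem/h = 0.1640 h = 9.840 min.

9.84 min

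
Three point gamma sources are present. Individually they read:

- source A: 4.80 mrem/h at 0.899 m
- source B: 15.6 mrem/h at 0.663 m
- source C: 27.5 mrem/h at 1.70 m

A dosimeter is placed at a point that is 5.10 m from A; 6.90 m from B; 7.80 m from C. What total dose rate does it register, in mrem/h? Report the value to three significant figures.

1.60 mrem/h

By superposition, sum each source's inverse-square contribution:
A: 4.80 × (0.899/5.10)² = 0.1491 mrem/h
B: 15.6 × (0.663/6.90)² = 0.1440 mrem/h
C: 27.5 × (1.70/7.80)² = 1.306 mrem/h
Total = 0.1491 + 0.1440 + 1.306 = 1.599 mrem/h.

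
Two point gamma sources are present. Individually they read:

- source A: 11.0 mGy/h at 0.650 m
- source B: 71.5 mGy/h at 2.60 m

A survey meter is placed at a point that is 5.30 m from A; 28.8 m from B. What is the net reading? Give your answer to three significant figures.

By superposition, sum each source's inverse-square contribution:
A: 11.0 × (0.650/5.30)² = 0.1655 mGy/h
B: 71.5 × (2.60/28.8)² = 0.5827 mGy/h
Total = 0.1655 + 0.5827 = 0.7482 mGy/h.

0.748 mGy/h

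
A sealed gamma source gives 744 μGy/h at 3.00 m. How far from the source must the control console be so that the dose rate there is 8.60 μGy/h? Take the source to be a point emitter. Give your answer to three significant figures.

27.9 m

Using I₁d₁² = I₂d₂², d₂ = d₁·√(I₁/I₂).
I₁/I₂ = 744/8.60 = 86.51, so d₂ = 3.00 × √86.51 = 27.90 m.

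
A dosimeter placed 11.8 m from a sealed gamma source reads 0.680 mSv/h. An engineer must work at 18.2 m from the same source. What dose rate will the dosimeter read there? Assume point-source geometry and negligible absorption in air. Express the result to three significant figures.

0.286 mSv/h

Intensity scales as (d₁/d₂)², so scaling from 11.8 m to 18.2 m:
(11.8/18.2)² = 0.4204, so 0.680 × 0.4204 = 0.2859 mSv/h.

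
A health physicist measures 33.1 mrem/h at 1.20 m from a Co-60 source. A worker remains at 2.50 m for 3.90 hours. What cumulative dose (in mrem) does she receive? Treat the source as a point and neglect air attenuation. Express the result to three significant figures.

Intensity scales as (d₁/d₂)², so rate at 2.50 m:
33.1 × (1.20/2.50)² = 33.1 × 0.2304 = 7.626 mrem/h.
Dose = rate × time = 7.626 mrem/h × 3.900 h = 29.74 mrem.

29.7 mrem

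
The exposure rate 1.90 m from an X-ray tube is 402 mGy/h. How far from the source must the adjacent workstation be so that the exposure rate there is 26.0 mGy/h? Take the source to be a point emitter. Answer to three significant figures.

Intensity scales as (d₁/d₂)², so d₂ = d₁·√(I₁/I₂).
I₁/I₂ = 402/26.0 = 15.46, so d₂ = 1.90 × √15.46 = 7.471 m.

7.47 m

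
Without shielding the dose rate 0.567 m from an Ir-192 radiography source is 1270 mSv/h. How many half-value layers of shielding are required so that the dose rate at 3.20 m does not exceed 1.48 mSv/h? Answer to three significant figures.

4.75 half-value layers

At 3.20 m, distance alone gives (0.567/3.20)² = 0.03140, so 1270 × 0.03140 = 39.88 mSv/h.
Further attenuation needed: 39.88/1.48 = 26.95.
n = log₂(26.95) = 4.752 half-value layers.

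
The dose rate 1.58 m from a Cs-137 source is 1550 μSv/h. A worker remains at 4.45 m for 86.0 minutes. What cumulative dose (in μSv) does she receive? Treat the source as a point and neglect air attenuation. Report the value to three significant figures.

280 μSv

Since intensity falls as 1/r², rate at 4.45 m:
1550 × (1.58/4.45)² = 1550 × 0.1261 = 195.5 μSv/h.
Dose = rate × time = 195.5 μSv/h × 1.433 h = 280.2 μSv.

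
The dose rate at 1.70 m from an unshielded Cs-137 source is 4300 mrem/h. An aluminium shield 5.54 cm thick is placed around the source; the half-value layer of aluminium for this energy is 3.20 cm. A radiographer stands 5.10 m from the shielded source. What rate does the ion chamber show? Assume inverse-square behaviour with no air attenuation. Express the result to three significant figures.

Distance alone: (1.70/5.10)² = 0.1111, so 4300 × 0.1111 = 477.7 mrem/h.
Shield: 5.54/3.20 = 1.731 half-value layers → attenuation 2^(−1.731) = 0.3012.
Combined: 477.7 × 0.3012 = 143.9 mrem/h.

144 mrem/h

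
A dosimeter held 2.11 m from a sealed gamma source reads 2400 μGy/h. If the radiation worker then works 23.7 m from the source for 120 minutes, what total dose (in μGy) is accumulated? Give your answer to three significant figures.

Since intensity falls as 1/r², rate at 23.7 m:
2400 × (2.11/23.7)² = 2400 × 0.007926 = 19.02 μGy/h.
Dose = rate × time = 19.02 μGy/h × 2.000 h = 38.04 μGy.

38.0 μGy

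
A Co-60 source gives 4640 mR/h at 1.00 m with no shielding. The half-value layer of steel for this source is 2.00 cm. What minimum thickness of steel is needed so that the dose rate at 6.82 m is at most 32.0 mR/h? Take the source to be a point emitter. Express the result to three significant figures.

3.28 cm

At 6.82 m, distance alone gives 4640 × (1.00/6.82)² = 4640 × 0.02150 = 99.76 mR/h.
Further attenuation needed: 99.76/32.0 = 3.118.
n = log₂(3.118) = 1.641 half-value layers.
Thickness = 1.641 × 2.00 cm = 3.282 cm.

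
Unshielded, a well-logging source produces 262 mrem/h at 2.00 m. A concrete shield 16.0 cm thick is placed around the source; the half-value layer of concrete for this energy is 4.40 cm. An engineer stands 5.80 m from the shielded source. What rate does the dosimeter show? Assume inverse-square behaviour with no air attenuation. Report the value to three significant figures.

Distance alone: 262 × (2.00/5.80)² = 262 × 0.1189 = 31.15 mrem/h.
Shield: 16.0/4.40 = 3.636 half-value layers → attenuation 2^(−3.636) = 0.08044.
Combined: 31.15 × 0.08044 = 2.506 mrem/h.

2.51 mrem/h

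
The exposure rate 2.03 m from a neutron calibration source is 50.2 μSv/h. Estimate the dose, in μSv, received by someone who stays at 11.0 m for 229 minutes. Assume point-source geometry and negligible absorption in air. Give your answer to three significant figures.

6.53 μSv

Since intensity falls as 1/r², rate at 11.0 m:
(2.03/11.0)² = 0.03406, so 50.2 × 0.03406 = 1.710 μSv/h.
Dose = rate × time = 1.710 μSv/h × 3.817 h = 6.527 μSv.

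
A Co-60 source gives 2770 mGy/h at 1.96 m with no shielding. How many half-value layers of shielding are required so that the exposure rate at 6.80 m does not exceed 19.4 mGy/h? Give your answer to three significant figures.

3.57 half-value layers

At 6.80 m, distance alone gives 2770 × (1.96/6.80)² = 2770 × 0.08308 = 230.1 mGy/h.
Further attenuation needed: 230.1/19.4 = 11.86.
n = log₂(11.86) = 3.568 half-value layers.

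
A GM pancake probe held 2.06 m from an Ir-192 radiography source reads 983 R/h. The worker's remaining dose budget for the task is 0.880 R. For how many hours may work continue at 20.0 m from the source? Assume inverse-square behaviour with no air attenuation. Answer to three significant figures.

Since intensity falls as 1/r², rate at 20.0 m:
983 × (2.06/20.0)² = 983 × 0.01061 = 10.43 R/h.
Stay time = 0.880 R ÷ 10.43 R/h = 0.08437 h.

0.0844 h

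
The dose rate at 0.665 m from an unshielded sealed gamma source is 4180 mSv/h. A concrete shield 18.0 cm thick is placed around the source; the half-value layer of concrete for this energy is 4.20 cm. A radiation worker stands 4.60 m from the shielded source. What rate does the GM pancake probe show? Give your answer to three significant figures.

Distance alone: (0.665/4.60)² = 0.02090, so 4180 × 0.02090 = 87.36 mSv/h.
Shield: 18.0/4.20 = 4.286 half-value layers → attenuation 2^(−4.286) = 0.05126.
Combined: 87.36 × 0.05126 = 4.478 mSv/h.

4.48 mSv/h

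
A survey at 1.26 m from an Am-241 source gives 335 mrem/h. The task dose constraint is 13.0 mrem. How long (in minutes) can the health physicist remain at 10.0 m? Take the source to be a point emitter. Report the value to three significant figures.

Since intensity falls as 1/r², rate at 10.0 m:
(1.26/10.0)² = 0.01588, so 335 × 0.01588 = 5.320 mrem/h.
Stay time = 13.0 mrem ÷ 5.320 mrem/h = 2.444 h = 146.6 min.

147 min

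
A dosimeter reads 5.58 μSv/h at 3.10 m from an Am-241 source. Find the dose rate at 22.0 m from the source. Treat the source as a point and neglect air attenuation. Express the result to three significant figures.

Using I₁d₁² = I₂d₂², the rate at 22.0 m is
(3.10/22.0)² = 0.01986, so 5.58 × 0.01986 = 0.1108 μSv/h.

0.111 μSv/h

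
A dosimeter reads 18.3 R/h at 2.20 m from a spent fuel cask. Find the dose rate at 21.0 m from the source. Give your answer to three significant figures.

Since intensity falls as 1/r², the rate at 21.0 m is
18.3 × (2.20/21.0)² = 18.3 × 0.01098 = 0.2009 R/h.

0.201 R/h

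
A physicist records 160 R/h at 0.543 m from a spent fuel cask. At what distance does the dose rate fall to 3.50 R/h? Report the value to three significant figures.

Using I₁d₁² = I₂d₂², d₂ = d₁·√(I₁/I₂).
I₁/I₂ = 160/3.50 = 45.71, so d₂ = 0.543 × √45.71 = 3.671 m.

3.67 m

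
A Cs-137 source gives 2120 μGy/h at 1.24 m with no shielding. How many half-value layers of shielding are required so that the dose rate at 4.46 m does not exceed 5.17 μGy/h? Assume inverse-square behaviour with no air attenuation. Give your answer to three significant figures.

At 4.46 m, distance alone gives 2120 × (1.24/4.46)² = 2120 × 0.07730 = 163.9 μGy/h.
Further attenuation needed: 163.9/5.17 = 31.70.
n = log₂(31.70) = 4.986 half-value layers.

4.99 half-value layers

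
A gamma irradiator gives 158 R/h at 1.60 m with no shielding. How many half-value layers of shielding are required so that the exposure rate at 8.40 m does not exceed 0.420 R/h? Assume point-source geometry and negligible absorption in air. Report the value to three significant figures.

3.77 half-value layers

At 8.40 m, distance alone gives 158 × (1.60/8.40)² = 158 × 0.03628 = 5.732 R/h.
Further attenuation needed: 5.732/0.420 = 13.65.
n = log₂(13.65) = 3.771 half-value layers.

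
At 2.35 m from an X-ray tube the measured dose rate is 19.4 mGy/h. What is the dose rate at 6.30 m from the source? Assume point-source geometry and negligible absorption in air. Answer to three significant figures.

2.70 mGy/h

Since intensity falls as 1/r², scaling from 2.35 m to 6.30 m:
19.4 × (2.35/6.30)² = 19.4 × 0.1391 = 2.699 mGy/h.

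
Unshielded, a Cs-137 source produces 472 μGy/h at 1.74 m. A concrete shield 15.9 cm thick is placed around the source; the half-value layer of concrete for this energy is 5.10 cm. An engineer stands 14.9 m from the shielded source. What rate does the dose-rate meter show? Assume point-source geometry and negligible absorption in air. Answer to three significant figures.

0.742 μGy/h

Distance alone: 472 × (1.74/14.9)² = 472 × 0.01364 = 6.438 μGy/h.
Shield: 15.9/5.10 = 3.118 half-value layers → attenuation 2^(−3.118) = 0.1152.
Combined: 6.438 × 0.1152 = 0.7417 μGy/h.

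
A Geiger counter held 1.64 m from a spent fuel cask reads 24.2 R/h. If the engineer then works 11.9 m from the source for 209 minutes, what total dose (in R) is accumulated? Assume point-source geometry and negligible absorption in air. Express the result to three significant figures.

Intensity scales as (d₁/d₂)², so rate at 11.9 m:
24.2 × (1.64/11.9)² = 24.2 × 0.01899 = 0.4596 R/h.
Dose = rate × time = 0.4596 R/h × 3.483 h = 1.601 R.

1.60 R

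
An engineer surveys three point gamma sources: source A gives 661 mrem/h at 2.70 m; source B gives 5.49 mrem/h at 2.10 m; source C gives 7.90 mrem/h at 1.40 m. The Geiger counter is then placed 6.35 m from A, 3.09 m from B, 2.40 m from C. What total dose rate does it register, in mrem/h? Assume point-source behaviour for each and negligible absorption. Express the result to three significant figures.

125 mrem/h

Each source contributes Iᵢ·(dᵢ/rᵢ)²; contributions add.
A: 661 × (2.70/6.35)² = 119.5 mrem/h
B: 5.49 × (2.10/3.09)² = 2.536 mrem/h
C: 7.90 × (1.40/2.40)² = 2.688 mrem/h
Total = 119.5 + 2.536 + 2.688 = 124.7 mrem/h.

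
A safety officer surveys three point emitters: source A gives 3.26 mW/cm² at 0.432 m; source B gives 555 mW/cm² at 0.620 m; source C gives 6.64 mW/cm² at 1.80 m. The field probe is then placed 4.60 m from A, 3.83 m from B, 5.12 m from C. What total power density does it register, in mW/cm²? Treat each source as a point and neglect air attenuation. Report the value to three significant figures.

15.4 mW/cm²

By superposition, sum each source's inverse-square contribution:
A: 3.26 × (0.432/4.60)² = 0.02875 mW/cm²
B: 555 × (0.620/3.83)² = 14.54 mW/cm²
C: 6.64 × (1.80/5.12)² = 0.8207 mW/cm²
Total = 0.02875 + 14.54 + 0.8207 = 15.39 mW/cm².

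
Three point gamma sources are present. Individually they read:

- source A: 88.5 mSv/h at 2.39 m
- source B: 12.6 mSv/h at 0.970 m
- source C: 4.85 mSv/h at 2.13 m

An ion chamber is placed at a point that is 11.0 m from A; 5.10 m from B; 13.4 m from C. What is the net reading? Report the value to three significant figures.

4.76 mSv/h

By superposition, sum each source's inverse-square contribution:
A: 88.5 × (2.39/11.0)² = 4.178 mSv/h
B: 12.6 × (0.970/5.10)² = 0.4558 mSv/h
C: 4.85 × (2.13/13.4)² = 0.1225 mSv/h
Total = 4.178 + 0.4558 + 0.1225 = 4.756 mSv/h.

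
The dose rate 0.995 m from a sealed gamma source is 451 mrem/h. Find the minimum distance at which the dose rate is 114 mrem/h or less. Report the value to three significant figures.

Intensity scales as (d₁/d₂)², so d₂ = d₁·√(I₁/I₂).
I₁/I₂ = 451/114 = 3.956, so d₂ = 0.995 × √3.956 = 1.979 m.

1.98 m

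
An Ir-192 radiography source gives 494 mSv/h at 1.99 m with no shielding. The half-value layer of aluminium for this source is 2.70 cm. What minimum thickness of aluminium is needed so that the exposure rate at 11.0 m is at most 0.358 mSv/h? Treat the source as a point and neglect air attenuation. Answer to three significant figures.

14.8 cm

At 11.0 m, distance alone gives 494 × (1.99/11.0)² = 494 × 0.03273 = 16.17 mSv/h.
Further attenuation needed: 16.17/0.358 = 45.17.
n = log₂(45.17) = 5.497 half-value layers.
Thickness = 5.497 × 2.70 cm = 14.84 cm.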